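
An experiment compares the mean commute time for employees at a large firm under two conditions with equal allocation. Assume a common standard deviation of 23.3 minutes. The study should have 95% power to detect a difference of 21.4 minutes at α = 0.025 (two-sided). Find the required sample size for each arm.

For two equal groups, n per group = 2·((z_{α/2} + z_β)·σ/δ)².
z_{α/2} = 2.241; z_β = 1.645 (power 95%).
n = 2 × (3.886 × 23.3 / 21.4)² = 2 × 17.90 = 35.80
Round up: n = 36 per group.

36 per group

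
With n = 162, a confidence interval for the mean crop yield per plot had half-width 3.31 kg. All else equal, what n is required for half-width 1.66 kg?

Margin of error scales as 1/√n, so n₂ = n₁·(E₁/E₂)².
n₂ = 162 × (3.31/1.66)² = 162 × 3.976 = 644.11
Round up: n₂ = 645.

n = 645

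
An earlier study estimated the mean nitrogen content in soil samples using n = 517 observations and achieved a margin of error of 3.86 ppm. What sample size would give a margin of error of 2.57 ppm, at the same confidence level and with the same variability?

Margin of error scales as 1/√n, so n₂ = n₁·(E₁/E₂)².
n₂ = 517 × (3.86/2.57)² = 517 × 2.256 = 1166.35
Round up: n₂ = 1167.

1167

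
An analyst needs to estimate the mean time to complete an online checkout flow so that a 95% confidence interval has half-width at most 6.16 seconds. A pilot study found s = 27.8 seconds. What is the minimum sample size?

For a mean, the margin of error is E = z·σ/√n, so n = (zσ/E)².
At 95% confidence, z = 1.960.
n = (1.960 × 27.8 / 6.16)² = 78.24
Round up: n = 79.

79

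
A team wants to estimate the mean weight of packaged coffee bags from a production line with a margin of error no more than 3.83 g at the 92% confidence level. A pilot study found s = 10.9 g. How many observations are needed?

25

For a mean, the margin of error is E = z·σ/√n, so n = (zσ/E)².
At 92% confidence, z = 1.751.
n = (1.751 × 10.9 / 3.83)² = 24.83
Round up: n = 25.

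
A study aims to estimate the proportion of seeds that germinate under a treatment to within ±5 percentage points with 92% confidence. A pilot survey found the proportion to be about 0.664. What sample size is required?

n = 274

For a proportion with margin E = 0.05 at 92% confidence, z = 1.751.
n = p̂(1−p̂)(z/E)² = 0.664 × 0.336 × (1.751/0.05)² = 273.61
Round up: n = 274.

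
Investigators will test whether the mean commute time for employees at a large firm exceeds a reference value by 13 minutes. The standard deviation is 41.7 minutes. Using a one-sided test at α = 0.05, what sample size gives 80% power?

n = 64

For a one-sample z-test, n = ((z_α + z_β)·σ/δ)².
z_α = 1.645 (one-sided α = 0.05); z_β = 0.842 (power 80% → β = 0.2).
n = (2.487 × 41.7 / 13)² = 63.64
Round up: n = 64.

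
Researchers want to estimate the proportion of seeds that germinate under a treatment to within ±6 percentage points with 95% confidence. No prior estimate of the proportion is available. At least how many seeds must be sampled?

For a proportion with margin E = 0.06 at 95% confidence, z = 1.960.
With no prior estimate, use p = 0.5, which maximizes p(1−p) at 0.25.
n = 0.25 × (z/E)² = 0.25 × (1.960/0.06)² = 266.78
Round up: n = 267.

267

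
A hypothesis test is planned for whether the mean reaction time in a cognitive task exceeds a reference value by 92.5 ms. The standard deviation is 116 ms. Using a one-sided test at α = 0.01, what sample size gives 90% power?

For a one-sample z-test, n = ((z_α + z_β)·σ/δ)².
z_α = 2.326 (one-sided α = 0.01); z_β = 1.282 (power 90% → β = 0.1).
n = (3.608 × 116 / 92.5)² = 20.47
Round up: n = 21.

n = 21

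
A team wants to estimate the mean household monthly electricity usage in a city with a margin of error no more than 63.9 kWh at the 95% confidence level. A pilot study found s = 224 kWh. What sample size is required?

n = 48

For a mean, the margin of error is E = z·σ/√n, so n = (zσ/E)².
At 95% confidence, z = 1.960.
n = (1.960 × 224 / 63.9)² = 47.21
Round up: n = 48.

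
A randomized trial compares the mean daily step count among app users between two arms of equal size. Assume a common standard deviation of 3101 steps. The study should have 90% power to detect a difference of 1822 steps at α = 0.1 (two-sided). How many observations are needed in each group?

50 per group

For two equal groups, n per group = 2·((z_{α/2} + z_β)·σ/δ)².
z_{α/2} = 1.645; z_β = 1.282 (power 90%).
n = 2 × (2.927 × 3101 / 1822)² = 2 × 24.82 = 49.64
Round up: n = 50 per group.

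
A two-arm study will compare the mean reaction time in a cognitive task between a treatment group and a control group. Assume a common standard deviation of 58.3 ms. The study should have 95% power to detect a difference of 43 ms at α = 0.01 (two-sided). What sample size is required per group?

66 per group

For two equal groups, n per group = 2·((z_{α/2} + z_β)·σ/δ)².
z_{α/2} = 2.576; z_β = 1.645 (power 95%).
n = 2 × (4.221 × 58.3 / 43)² = 2 × 32.75 = 65.50
Round up: n = 66 per group.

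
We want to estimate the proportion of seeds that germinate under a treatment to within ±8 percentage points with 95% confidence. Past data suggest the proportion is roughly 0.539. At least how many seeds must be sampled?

For a proportion with margin E = 0.08 at 95% confidence, z = 1.960.
n = p̂(1−p̂)(z/E)² = 0.539 × 0.461 × (1.960/0.08)² = 149.15
Round up: n = 150.

n = 150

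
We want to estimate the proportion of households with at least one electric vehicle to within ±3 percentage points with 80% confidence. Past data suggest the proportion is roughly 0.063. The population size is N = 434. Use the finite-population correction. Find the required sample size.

n = 87

For a proportion with margin E = 0.03 at 80% confidence, z = 1.282.
n = p̂(1−p̂)(z/E)² = 0.063 × 0.937 × (1.282/0.03)² = 107.80 — call this n₀.
Finite-population correction with N = 434: n = n₀ / (1 + (n₀−1)/N) = 107.80 / 1.246 = 86.52
Round up: n = 87.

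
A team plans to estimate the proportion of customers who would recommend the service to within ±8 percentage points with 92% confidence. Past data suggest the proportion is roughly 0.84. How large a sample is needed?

65

For a proportion with margin E = 0.08 at 92% confidence, z = 1.751.
n = p̂(1−p̂)(z/E)² = 0.84 × 0.16 × (1.751/0.08)² = 64.39
Round up: n = 65.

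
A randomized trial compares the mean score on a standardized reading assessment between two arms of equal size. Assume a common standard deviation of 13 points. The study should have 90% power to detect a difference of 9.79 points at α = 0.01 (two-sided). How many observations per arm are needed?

53 per group

For two equal groups, n per group = 2·((z_{α/2} + z_β)·σ/δ)².
z_{α/2} = 2.576; z_β = 1.282 (power 90%).
n = 2 × (3.858 × 13 / 9.79)² = 2 × 26.24 = 52.48
Round up: n = 53 per group.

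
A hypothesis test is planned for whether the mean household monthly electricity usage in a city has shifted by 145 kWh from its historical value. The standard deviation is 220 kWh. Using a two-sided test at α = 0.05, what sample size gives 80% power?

19

For a one-sample z-test, n = ((z_{α/2} + z_β)·σ/δ)².
z_{α/2} = 1.960 (two-sided α = 0.05); z_β = 0.842 (power 80% → β = 0.2).
n = (2.802 × 220 / 145)² = 18.07
Round up: n = 19.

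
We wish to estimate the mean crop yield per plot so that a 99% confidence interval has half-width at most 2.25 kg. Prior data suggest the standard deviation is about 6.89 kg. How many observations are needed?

For a mean, the margin of error is E = z·σ/√n, so n = (zσ/E)².
At 99% confidence, z = 2.576.
n = (2.576 × 6.89 / 2.25)² = 62.23
Round up: n = 63.

63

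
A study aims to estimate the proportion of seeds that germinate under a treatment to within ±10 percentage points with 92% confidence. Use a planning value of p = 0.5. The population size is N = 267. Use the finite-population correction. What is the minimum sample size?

For a proportion with margin E = 0.1 at 92% confidence, z = 1.751.
n = p̂(1−p̂)(z/E)² = 0.5 × 0.5 × (1.751/0.1)² = 76.65 — call this n₀.
Finite-population correction with N = 267: n = n₀ / (1 + (n₀−1)/N) = 76.65 / 1.283 = 59.74
Round up: n = 60.

60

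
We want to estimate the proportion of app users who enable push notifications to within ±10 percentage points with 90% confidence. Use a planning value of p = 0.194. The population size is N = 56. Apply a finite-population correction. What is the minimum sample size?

For a proportion with margin E = 0.1 at 90% confidence, z = 1.645.
n = p̂(1−p̂)(z/E)² = 0.194 × 0.806 × (1.645/0.1)² = 42.31 — call this n₀.
Finite-population correction with N = 56: n = n₀ / (1 + (n₀−1)/N) = 42.31 / 1.738 = 24.34
Round up: n = 25.

25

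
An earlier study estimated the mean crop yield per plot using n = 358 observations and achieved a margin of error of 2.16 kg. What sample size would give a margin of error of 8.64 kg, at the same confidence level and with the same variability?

Margin of error scales as 1/√n, so n₂ = n₁·(E₁/E₂)².
n₂ = 358 × (2.16/8.64)² = 358 × 0.0625 = 22.38
Round up: n₂ = 23.

n = 23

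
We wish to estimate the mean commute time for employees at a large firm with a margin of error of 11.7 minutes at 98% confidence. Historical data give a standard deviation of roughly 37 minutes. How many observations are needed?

55

For a mean, the margin of error is E = z·σ/√n, so n = (zσ/E)².
At 98% confidence, z = 2.326.
n = (2.326 × 37 / 11.7)² = 54.11
Round up: n = 55.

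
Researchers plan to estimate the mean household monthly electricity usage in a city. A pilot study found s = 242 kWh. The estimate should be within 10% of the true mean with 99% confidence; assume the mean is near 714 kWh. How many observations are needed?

For a mean, the margin of error is E = z·σ/√n, so n = (zσ/E)².
At 99% confidence, z = 2.576.
E = 10% of 714 = 71.4 kWh.
n = (2.576 × 242 / 71.4)² = 76.23
Round up: n = 77.

77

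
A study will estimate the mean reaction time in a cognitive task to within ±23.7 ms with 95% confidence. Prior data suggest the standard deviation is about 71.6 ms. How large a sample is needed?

For a mean, the margin of error is E = z·σ/√n, so n = (zσ/E)².
At 95% confidence, z = 1.960.
n = (1.960 × 71.6 / 23.7)² = 35.06
Round up: n = 36.

36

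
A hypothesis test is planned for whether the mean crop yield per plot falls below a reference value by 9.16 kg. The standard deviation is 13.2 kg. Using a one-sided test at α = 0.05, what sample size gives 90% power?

18

For a one-sample z-test, n = ((z_α + z_β)·σ/δ)².
z_α = 1.645 (one-sided α = 0.05); z_β = 1.282 (power 90% → β = 0.1).
n = (2.927 × 13.2 / 9.16)² = 17.79
Round up: n = 18.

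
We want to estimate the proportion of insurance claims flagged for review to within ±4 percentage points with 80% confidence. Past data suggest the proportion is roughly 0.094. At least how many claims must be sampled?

For a proportion with margin E = 0.04 at 80% confidence, z = 1.282.
n = p̂(1−p̂)(z/E)² = 0.094 × 0.906 × (1.282/0.04)² = 87.48
Round up: n = 88.

n = 88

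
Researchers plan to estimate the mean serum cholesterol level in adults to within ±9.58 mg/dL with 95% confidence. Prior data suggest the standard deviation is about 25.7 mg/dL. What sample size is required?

For a mean, the margin of error is E = z·σ/√n, so n = (zσ/E)².
At 95% confidence, z = 1.960.
n = (1.960 × 25.7 / 9.58)² = 27.65
Round up: n = 28.

28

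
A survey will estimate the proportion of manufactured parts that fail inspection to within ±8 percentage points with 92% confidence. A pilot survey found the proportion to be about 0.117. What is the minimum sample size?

n = 50

For a proportion with margin E = 0.08 at 92% confidence, z = 1.751.
n = p̂(1−p̂)(z/E)² = 0.117 × 0.883 × (1.751/0.08)² = 49.49
Round up: n = 50.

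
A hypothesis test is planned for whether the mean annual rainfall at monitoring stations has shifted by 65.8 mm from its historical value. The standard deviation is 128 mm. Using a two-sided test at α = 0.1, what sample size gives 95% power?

41

For a one-sample z-test, n = ((z_{α/2} + z_β)·σ/δ)².
z_{α/2} = 1.645 (two-sided α = 0.1); z_β = 1.645 (power 95% → β = 0.05).
n = (3.290 × 128 / 65.8)² = 40.96
Round up: n = 41.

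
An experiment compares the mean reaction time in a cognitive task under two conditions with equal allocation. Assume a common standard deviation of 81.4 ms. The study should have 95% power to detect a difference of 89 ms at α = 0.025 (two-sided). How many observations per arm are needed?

For two equal groups, n per group = 2·((z_{α/2} + z_β)·σ/δ)².
z_{α/2} = 2.241; z_β = 1.645 (power 95%).
n = 2 × (3.886 × 81.4 / 89)² = 2 × 12.63 = 25.26
Round up: n = 26 per group.

26 per group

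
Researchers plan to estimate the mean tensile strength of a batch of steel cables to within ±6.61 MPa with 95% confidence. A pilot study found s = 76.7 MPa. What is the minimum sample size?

For a mean, the margin of error is E = z·σ/√n, so n = (zσ/E)².
At 95% confidence, z = 1.960.
n = (1.960 × 76.7 / 6.61)² = 517.25
Round up: n = 518.

n = 518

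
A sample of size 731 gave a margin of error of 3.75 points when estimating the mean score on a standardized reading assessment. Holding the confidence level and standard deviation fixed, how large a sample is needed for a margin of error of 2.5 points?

Margin of error scales as 1/√n, so n₂ = n₁·(E₁/E₂)².
n₂ = 731 × (3.75/2.5)² = 731 × 2.25 = 1644.75
Round up: n₂ = 1645.

1645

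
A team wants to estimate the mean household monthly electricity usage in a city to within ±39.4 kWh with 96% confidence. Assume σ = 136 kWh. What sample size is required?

For a mean, the margin of error is E = z·σ/√n, so n = (zσ/E)².
At 96% confidence, z = 2.054.
n = (2.054 × 136 / 39.4)² = 50.27
Round up: n = 51.

51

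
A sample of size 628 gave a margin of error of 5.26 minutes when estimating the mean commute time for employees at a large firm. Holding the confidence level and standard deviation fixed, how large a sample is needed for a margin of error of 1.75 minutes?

Margin of error scales as 1/√n, so n₂ = n₁·(E₁/E₂)².
n₂ = 628 × (5.26/1.75)² = 628 × 9.034 = 5673.35
Round up: n₂ = 5674.

n = 5674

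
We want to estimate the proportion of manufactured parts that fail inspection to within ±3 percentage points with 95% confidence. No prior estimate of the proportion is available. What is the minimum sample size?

For a proportion with margin E = 0.03 at 95% confidence, z = 1.960.
With no prior estimate, use p = 0.5, which maximizes p(1−p) at 0.25.
n = 0.25 × (z/E)² = 0.25 × (1.960/0.03)² = 1067.11
Round up: n = 1068.

1068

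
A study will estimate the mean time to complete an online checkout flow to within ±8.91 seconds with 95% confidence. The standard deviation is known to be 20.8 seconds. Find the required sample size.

21

For a mean, the margin of error is E = z·σ/√n, so n = (zσ/E)².
At 95% confidence, z = 1.960.
n = (1.960 × 20.8 / 8.91)² = 20.94
Round up: n = 21.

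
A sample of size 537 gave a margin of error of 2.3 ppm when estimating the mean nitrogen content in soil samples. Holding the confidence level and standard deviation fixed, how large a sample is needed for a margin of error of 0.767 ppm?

Margin of error scales as 1/√n, so n₂ = n₁·(E₁/E₂)².
n₂ = 537 × (2.3/0.767)² = 537 × 8.992 = 4828.70
Round up: n₂ = 4829.

4829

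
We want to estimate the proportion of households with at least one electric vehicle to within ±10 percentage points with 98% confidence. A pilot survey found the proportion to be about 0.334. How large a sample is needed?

121

For a proportion with margin E = 0.1 at 98% confidence, z = 2.326.
n = p̂(1−p̂)(z/E)² = 0.334 × 0.666 × (2.326/0.1)² = 120.35
Round up: n = 121.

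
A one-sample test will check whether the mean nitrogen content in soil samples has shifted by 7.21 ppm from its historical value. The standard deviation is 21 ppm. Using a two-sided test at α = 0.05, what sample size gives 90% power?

For a one-sample z-test, n = ((z_{α/2} + z_β)·σ/δ)².
z_{α/2} = 1.960 (two-sided α = 0.05); z_β = 1.282 (power 90% → β = 0.1).
n = (3.242 × 21 / 7.21)² = 89.16
Round up: n = 90.

90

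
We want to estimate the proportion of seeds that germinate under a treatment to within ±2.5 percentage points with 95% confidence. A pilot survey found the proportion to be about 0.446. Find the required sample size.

For a proportion with margin E = 0.025 at 95% confidence, z = 1.960.
n = p̂(1−p̂)(z/E)² = 0.446 × 0.554 × (1.960/0.025)² = 1518.72
Round up: n = 1519.

n = 1519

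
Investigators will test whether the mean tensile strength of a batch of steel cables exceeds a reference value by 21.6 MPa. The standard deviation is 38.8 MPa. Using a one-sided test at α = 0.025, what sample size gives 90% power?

34

For a one-sample z-test, n = ((z_α + z_β)·σ/δ)².
z_α = 1.960 (one-sided α = 0.025); z_β = 1.282 (power 90% → β = 0.1).
n = (3.242 × 38.8 / 21.6)² = 33.91
Round up: n = 34.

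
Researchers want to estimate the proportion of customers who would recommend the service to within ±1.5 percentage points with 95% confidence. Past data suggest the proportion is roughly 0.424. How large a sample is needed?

For a proportion with margin E = 0.015 at 95% confidence, z = 1.960.
n = p̂(1−p̂)(z/E)² = 0.424 × 0.576 × (1.960/0.015)² = 4169.83
Round up: n = 4170.

n = 4170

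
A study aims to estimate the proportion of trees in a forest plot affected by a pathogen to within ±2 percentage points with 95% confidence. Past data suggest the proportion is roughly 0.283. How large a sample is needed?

1949

For a proportion with margin E = 0.02 at 95% confidence, z = 1.960.
n = p̂(1−p̂)(z/E)² = 0.283 × 0.717 × (1.960/0.02)² = 1948.76
Round up: n = 1949.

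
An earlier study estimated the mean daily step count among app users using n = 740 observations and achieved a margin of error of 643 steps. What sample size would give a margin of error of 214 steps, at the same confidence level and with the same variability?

n = 6681

Margin of error scales as 1/√n, so n₂ = n₁·(E₁/E₂)².
n₂ = 740 × (643/214)² = 740 × 9.028 = 6680.72
Round up: n₂ = 6681.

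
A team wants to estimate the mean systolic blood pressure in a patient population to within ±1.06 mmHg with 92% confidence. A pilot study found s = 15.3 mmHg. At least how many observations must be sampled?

For a mean, the margin of error is E = z·σ/√n, so n = (zσ/E)².
At 92% confidence, z = 1.751.
n = (1.751 × 15.3 / 1.06)² = 638.77
Round up: n = 639.

639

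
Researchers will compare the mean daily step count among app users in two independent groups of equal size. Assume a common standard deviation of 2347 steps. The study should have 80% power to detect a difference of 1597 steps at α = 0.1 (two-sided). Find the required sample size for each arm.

27 per group

For two equal groups, n per group = 2·((z_{α/2} + z_β)·σ/δ)².
z_{α/2} = 1.645; z_β = 0.842 (power 80%).
n = 2 × (2.487 × 2347 / 1597)² = 2 × 13.36 = 26.72
Round up: n = 27 per group.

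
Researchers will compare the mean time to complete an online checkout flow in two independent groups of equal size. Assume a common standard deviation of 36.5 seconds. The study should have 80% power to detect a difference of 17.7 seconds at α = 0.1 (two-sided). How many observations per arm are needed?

For two equal groups, n per group = 2·((z_{α/2} + z_β)·σ/δ)².
z_{α/2} = 1.645; z_β = 0.842 (power 80%).
n = 2 × (2.487 × 36.5 / 17.7)² = 2 × 26.30 = 52.60
Round up: n = 53 per group.

53 per group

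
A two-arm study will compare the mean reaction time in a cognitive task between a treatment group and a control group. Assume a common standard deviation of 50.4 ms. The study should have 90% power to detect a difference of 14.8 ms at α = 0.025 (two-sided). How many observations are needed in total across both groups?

For two equal groups, n per group = 2·((z_{α/2} + z_β)·σ/δ)².
z_{α/2} = 2.241; z_β = 1.282 (power 90%).
n = 2 × (3.523 × 50.4 / 14.8)² = 2 × 143.93 = 287.86
Round up: n = 288 per group.
Total across both groups: 2 × 288 = 576.

576 total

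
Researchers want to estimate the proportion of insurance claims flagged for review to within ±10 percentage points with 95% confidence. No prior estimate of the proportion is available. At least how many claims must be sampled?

For a proportion with margin E = 0.1 at 95% confidence, z = 1.960.
With no prior estimate, use p = 0.5, which maximizes p(1−p) at 0.25.
n = 0.25 × (z/E)² = 0.25 × (1.960/0.1)² = 96.04
Round up: n = 97.

n = 97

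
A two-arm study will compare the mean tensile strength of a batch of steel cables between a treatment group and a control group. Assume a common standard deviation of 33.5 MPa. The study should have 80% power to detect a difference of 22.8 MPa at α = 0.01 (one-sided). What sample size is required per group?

44 per group

For two equal groups, n per group = 2·((z_α + z_β)·σ/δ)².
z_α = 2.326; z_β = 0.842 (power 80%).
n = 2 × (3.168 × 33.5 / 22.8)² = 2 × 21.67 = 43.34
Round up: n = 44 per group.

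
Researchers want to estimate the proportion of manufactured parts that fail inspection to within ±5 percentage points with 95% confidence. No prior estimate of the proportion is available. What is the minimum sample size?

For a proportion with margin E = 0.05 at 95% confidence, z = 1.960.
With no prior estimate, use p = 0.5, which maximizes p(1−p) at 0.25.
n = 0.25 × (z/E)² = 0.25 × (1.960/0.05)² = 384.16
Round up: n = 385.

385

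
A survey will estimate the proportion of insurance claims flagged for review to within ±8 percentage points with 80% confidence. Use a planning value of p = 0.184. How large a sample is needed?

For a proportion with margin E = 0.08 at 80% confidence, z = 1.282.
n = p̂(1−p̂)(z/E)² = 0.184 × 0.816 × (1.282/0.08)² = 38.56
Round up: n = 39.

39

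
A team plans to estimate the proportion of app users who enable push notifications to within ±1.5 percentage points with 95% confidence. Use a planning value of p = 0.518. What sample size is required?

4263

For a proportion with margin E = 0.015 at 95% confidence, z = 1.960.
n = p̂(1−p̂)(z/E)² = 0.518 × 0.482 × (1.960/0.015)² = 4262.91
Round up: n = 4263.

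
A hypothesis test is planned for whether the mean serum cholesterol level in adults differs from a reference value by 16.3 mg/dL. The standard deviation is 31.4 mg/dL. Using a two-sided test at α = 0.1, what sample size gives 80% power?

23

For a one-sample z-test, n = ((z_{α/2} + z_β)·σ/δ)².
z_{α/2} = 1.645 (two-sided α = 0.1); z_β = 0.842 (power 80% → β = 0.2).
n = (2.487 × 31.4 / 16.3)² = 22.95
Round up: n = 23.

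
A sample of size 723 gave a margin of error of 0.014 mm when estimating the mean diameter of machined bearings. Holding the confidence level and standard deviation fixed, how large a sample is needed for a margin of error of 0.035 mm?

116

Margin of error scales as 1/√n, so n₂ = n₁·(E₁/E₂)².
n₂ = 723 × (0.014/0.035)² = 723 × 0.16 = 115.68
Round up: n₂ = 116.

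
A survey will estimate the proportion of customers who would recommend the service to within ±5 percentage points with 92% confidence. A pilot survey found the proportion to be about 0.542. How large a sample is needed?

305

For a proportion with margin E = 0.05 at 92% confidence, z = 1.751.
n = p̂(1−p̂)(z/E)² = 0.542 × 0.458 × (1.751/0.05)² = 304.44
Round up: n = 305.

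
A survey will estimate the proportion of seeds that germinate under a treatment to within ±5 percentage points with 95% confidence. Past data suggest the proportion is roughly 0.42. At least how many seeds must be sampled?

For a proportion with margin E = 0.05 at 95% confidence, z = 1.960.
n = p̂(1−p̂)(z/E)² = 0.42 × 0.58 × (1.960/0.05)² = 374.33
Round up: n = 375.

375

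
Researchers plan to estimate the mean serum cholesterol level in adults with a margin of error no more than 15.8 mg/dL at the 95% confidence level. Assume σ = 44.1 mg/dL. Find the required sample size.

For a mean, the margin of error is E = z·σ/√n, so n = (zσ/E)².
At 95% confidence, z = 1.960.
n = (1.960 × 44.1 / 15.8)² = 29.93
Round up: n = 30.

30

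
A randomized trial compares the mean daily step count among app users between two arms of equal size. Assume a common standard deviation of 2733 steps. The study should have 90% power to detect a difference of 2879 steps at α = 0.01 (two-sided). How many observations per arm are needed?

For two equal groups, n per group = 2·((z_{α/2} + z_β)·σ/δ)².
z_{α/2} = 2.576; z_β = 1.282 (power 90%).
n = 2 × (3.858 × 2733 / 2879)² = 2 × 13.41 = 26.82
Round up: n = 27 per group.

27 per group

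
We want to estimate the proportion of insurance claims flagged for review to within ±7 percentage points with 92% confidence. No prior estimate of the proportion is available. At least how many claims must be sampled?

For a proportion with margin E = 0.07 at 92% confidence, z = 1.751.
With no prior estimate, use p = 0.5, which maximizes p(1−p) at 0.25.
n = 0.25 × (z/E)² = 0.25 × (1.751/0.07)² = 156.43
Round up: n = 157.

157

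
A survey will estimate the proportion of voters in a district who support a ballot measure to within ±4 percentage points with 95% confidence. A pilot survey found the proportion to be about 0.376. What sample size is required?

For a proportion with margin E = 0.04 at 95% confidence, z = 1.960.
n = p̂(1−p̂)(z/E)² = 0.376 × 0.624 × (1.960/0.04)² = 563.33
Round up: n = 564.

n = 564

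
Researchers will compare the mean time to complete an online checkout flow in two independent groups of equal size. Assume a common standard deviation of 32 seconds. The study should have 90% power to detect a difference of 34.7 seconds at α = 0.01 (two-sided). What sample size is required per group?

For two equal groups, n per group = 2·((z_{α/2} + z_β)·σ/δ)².
z_{α/2} = 2.576; z_β = 1.282 (power 90%).
n = 2 × (3.858 × 32 / 34.7)² = 2 × 12.66 = 25.32
Round up: n = 26 per group.

26 per group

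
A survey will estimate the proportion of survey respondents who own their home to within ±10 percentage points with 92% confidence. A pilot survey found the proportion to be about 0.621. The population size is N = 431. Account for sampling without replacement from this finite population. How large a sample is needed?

For a proportion with margin E = 0.1 at 92% confidence, z = 1.751.
n = p̂(1−p̂)(z/E)² = 0.621 × 0.379 × (1.751/0.1)² = 72.16 — call this n₀.
Finite-population correction with N = 431: n = n₀ / (1 + (n₀−1)/N) = 72.16 / 1.165 = 61.94
Round up: n = 62.

62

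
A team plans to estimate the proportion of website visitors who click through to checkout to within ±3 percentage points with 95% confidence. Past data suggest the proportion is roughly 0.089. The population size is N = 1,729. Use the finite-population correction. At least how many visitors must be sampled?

For a proportion with margin E = 0.03 at 95% confidence, z = 1.960.
n = p̂(1−p̂)(z/E)² = 0.089 × 0.911 × (1.960/0.03)² = 346.08 — call this n₀.
Finite-population correction with N = 1,729: n = n₀ / (1 + (n₀−1)/N) = 346.08 / 1.2 = 288.40
Round up: n = 289.

289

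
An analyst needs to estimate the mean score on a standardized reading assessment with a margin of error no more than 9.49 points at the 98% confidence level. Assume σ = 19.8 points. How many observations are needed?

24

For a mean, the margin of error is E = z·σ/√n, so n = (zσ/E)².
At 98% confidence, z = 2.326.
n = (2.326 × 19.8 / 9.49)² = 23.55
Round up: n = 24.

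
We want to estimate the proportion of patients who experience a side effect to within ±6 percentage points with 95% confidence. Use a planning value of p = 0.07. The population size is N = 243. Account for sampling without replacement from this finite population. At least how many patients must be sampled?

For a proportion with margin E = 0.06 at 95% confidence, z = 1.960.
n = p̂(1−p̂)(z/E)² = 0.07 × 0.93 × (1.960/0.06)² = 69.47 — call this n₀.
Finite-population correction with N = 243: n = n₀ / (1 + (n₀−1)/N) = 69.47 / 1.282 = 54.19
Round up: n = 55.

55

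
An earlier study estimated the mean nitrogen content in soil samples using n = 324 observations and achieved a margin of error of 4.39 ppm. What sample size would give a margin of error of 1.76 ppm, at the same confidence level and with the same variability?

2016

Margin of error scales as 1/√n, so n₂ = n₁·(E₁/E₂)².
n₂ = 324 × (4.39/1.76)² = 324 × 6.222 = 2015.93
Round up: n₂ = 2016.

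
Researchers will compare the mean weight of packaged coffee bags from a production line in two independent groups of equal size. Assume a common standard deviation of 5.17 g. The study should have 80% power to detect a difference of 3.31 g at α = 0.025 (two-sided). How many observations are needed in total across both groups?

For two equal groups, n per group = 2·((z_{α/2} + z_β)·σ/δ)².
z_{α/2} = 2.241; z_β = 0.842 (power 80%).
n = 2 × (3.083 × 5.17 / 3.31)² = 2 × 23.19 = 46.38
Round up: n = 47 per group.
Total across both groups: 2 × 47 = 94.

94 total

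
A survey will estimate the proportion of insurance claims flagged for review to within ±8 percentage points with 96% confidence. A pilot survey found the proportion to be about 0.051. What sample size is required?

For a proportion with margin E = 0.08 at 96% confidence, z = 2.054.
n = p̂(1−p̂)(z/E)² = 0.051 × 0.949 × (2.054/0.08)² = 31.90
Round up: n = 32.

n = 32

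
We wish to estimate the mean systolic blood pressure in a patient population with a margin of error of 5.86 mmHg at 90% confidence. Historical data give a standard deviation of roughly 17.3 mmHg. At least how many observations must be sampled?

For a mean, the margin of error is E = z·σ/√n, so n = (zσ/E)².
At 90% confidence, z = 1.645.
n = (1.645 × 17.3 / 5.86)² = 23.58
Round up: n = 24.

24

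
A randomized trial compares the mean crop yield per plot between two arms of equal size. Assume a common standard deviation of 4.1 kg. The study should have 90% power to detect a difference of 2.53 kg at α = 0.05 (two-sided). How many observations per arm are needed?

For two equal groups, n per group = 2·((z_{α/2} + z_β)·σ/δ)².
z_{α/2} = 1.960; z_β = 1.282 (power 90%).
n = 2 × (3.242 × 4.1 / 2.53)² = 2 × 27.60 = 55.20
Round up: n = 56 per group.

56 per group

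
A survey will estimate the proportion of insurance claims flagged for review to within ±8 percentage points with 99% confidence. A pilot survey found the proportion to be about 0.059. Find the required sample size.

For a proportion with margin E = 0.08 at 99% confidence, z = 2.576.
n = p̂(1−p̂)(z/E)² = 0.059 × 0.941 × (2.576/0.08)² = 57.56
Round up: n = 58.

58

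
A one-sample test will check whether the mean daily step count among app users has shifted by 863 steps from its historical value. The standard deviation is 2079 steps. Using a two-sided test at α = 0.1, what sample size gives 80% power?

For a one-sample z-test, n = ((z_{α/2} + z_β)·σ/δ)².
z_{α/2} = 1.645 (two-sided α = 0.1); z_β = 0.842 (power 80% → β = 0.2).
n = (2.487 × 2079 / 863)² = 35.90
Round up: n = 36.

36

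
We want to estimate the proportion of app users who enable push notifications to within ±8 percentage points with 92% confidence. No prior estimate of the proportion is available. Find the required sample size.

120

For a proportion with margin E = 0.08 at 92% confidence, z = 1.751.
With no prior estimate, use p = 0.5, which maximizes p(1−p) at 0.25.
n = 0.25 × (z/E)² = 0.25 × (1.751/0.08)² = 119.77
Round up: n = 120.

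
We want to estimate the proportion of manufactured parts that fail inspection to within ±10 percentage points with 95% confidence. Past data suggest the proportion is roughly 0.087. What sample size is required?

31

For a proportion with margin E = 0.1 at 95% confidence, z = 1.960.
n = p̂(1−p̂)(z/E)² = 0.087 × 0.913 × (1.960/0.1)² = 30.51
Round up: n = 31.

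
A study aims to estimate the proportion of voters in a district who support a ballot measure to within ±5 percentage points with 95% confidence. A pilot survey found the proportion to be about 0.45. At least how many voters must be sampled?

For a proportion with margin E = 0.05 at 95% confidence, z = 1.960.
n = p̂(1−p̂)(z/E)² = 0.45 × 0.55 × (1.960/0.05)² = 380.32
Round up: n = 381.

381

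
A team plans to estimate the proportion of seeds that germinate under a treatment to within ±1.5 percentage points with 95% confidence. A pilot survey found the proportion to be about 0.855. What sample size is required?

For a proportion with margin E = 0.015 at 95% confidence, z = 1.960.
n = p̂(1−p̂)(z/E)² = 0.855 × 0.145 × (1.960/0.015)² = 2116.72
Round up: n = 2117.

2117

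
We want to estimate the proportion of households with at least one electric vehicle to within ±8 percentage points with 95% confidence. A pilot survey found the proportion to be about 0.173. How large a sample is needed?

86

For a proportion with margin E = 0.08 at 95% confidence, z = 1.960.
n = p̂(1−p̂)(z/E)² = 0.173 × 0.827 × (1.960/0.08)² = 85.88
Round up: n = 86.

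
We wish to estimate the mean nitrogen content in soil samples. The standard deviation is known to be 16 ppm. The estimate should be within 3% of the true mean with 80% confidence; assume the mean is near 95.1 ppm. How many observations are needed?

52

For a mean, the margin of error is E = z·σ/√n, so n = (zσ/E)².
At 80% confidence, z = 1.282.
E = 3% of 95.1 = 2.853 ppm.
n = (1.282 × 16 / 2.853)² = 51.69
Round up: n = 52.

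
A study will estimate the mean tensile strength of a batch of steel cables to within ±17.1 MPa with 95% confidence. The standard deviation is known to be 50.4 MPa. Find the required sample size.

n = 34

For a mean, the margin of error is E = z·σ/√n, so n = (zσ/E)².
At 95% confidence, z = 1.960.
n = (1.960 × 50.4 / 17.1)² = 33.37
Round up: n = 34.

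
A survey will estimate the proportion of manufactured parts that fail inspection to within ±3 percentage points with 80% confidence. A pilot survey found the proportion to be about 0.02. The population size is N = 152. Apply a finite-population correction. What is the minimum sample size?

For a proportion with margin E = 0.03 at 80% confidence, z = 1.282.
n = p̂(1−p̂)(z/E)² = 0.02 × 0.98 × (1.282/0.03)² = 35.79 — call this n₀.
Finite-population correction with N = 152: n = n₀ / (1 + (n₀−1)/N) = 35.79 / 1.229 = 29.12
Round up: n = 30.

30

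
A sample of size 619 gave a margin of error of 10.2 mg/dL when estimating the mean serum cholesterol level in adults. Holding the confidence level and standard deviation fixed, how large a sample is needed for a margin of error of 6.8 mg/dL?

1393

Margin of error scales as 1/√n, so n₂ = n₁·(E₁/E₂)².
n₂ = 619 × (10.2/6.8)² = 619 × 2.25 = 1392.75
Round up: n₂ = 1393.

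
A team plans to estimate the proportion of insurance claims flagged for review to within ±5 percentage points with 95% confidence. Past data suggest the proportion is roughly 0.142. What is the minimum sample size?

For a proportion with margin E = 0.05 at 95% confidence, z = 1.960.
n = p̂(1−p̂)(z/E)² = 0.142 × 0.858 × (1.960/0.05)² = 187.22
Round up: n = 188.

188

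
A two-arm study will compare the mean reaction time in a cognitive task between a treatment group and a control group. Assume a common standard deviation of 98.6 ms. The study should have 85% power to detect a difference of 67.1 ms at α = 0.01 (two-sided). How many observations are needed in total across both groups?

114 total

For two equal groups, n per group = 2·((z_{α/2} + z_β)·σ/δ)².
z_{α/2} = 2.576; z_β = 1.036 (power 85%).
n = 2 × (3.612 × 98.6 / 67.1)² = 2 × 28.17 = 56.34
Round up: n = 57 per group.
Total across both groups: 2 × 57 = 114.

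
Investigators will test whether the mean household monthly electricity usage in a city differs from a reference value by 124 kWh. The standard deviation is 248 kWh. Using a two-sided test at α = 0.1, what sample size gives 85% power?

For a one-sample z-test, n = ((z_{α/2} + z_β)·σ/δ)².
z_{α/2} = 1.645 (two-sided α = 0.1); z_β = 1.036 (power 85% → β = 0.15).
n = (2.681 × 248 / 124)² = 28.75
Round up: n = 29.

29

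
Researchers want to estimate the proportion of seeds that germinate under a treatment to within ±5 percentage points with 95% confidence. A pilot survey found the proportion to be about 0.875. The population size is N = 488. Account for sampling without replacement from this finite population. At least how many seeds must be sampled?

For a proportion with margin E = 0.05 at 95% confidence, z = 1.960.
n = p̂(1−p̂)(z/E)² = 0.875 × 0.125 × (1.960/0.05)² = 168.07 — call this n₀.
Finite-population correction with N = 488: n = n₀ / (1 + (n₀−1)/N) = 168.07 / 1.342 = 125.24
Round up: n = 126.

126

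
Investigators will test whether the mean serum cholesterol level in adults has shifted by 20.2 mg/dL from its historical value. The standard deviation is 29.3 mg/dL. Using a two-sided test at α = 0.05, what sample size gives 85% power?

For a one-sample z-test, n = ((z_{α/2} + z_β)·σ/δ)².
z_{α/2} = 1.960 (two-sided α = 0.05); z_β = 1.036 (power 85% → β = 0.15).
n = (2.996 × 29.3 / 20.2)² = 18.88
Round up: n = 19.

19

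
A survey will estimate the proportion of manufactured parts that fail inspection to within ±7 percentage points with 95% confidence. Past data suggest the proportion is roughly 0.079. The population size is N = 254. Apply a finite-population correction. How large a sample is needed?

For a proportion with margin E = 0.07 at 95% confidence, z = 1.960.
n = p̂(1−p̂)(z/E)² = 0.079 × 0.921 × (1.960/0.07)² = 57.04 — call this n₀.
Finite-population correction with N = 254: n = n₀ / (1 + (n₀−1)/N) = 57.04 / 1.221 = 46.72
Round up: n = 47.

47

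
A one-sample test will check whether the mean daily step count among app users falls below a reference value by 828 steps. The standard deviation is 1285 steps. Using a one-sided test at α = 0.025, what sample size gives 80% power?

For a one-sample z-test, n = ((z_α + z_β)·σ/δ)².
z_α = 1.960 (one-sided α = 0.025); z_β = 0.842 (power 80% → β = 0.2).
n = (2.802 × 1285 / 828)² = 18.91
Round up: n = 19.

19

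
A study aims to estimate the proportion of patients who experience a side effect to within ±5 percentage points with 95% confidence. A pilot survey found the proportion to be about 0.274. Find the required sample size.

For a proportion with margin E = 0.05 at 95% confidence, z = 1.960.
n = p̂(1−p̂)(z/E)² = 0.274 × 0.726 × (1.960/0.05)² = 305.67
Round up: n = 306.

306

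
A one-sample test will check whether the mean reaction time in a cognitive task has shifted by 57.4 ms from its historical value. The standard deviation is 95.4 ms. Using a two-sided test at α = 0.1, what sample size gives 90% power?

For a one-sample z-test, n = ((z_{α/2} + z_β)·σ/δ)².
z_{α/2} = 1.645 (two-sided α = 0.1); z_β = 1.282 (power 90% → β = 0.1).
n = (2.927 × 95.4 / 57.4)² = 23.67
Round up: n = 24.

24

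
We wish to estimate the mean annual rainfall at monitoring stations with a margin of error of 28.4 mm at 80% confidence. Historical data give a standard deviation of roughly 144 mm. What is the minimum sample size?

For a mean, the margin of error is E = z·σ/√n, so n = (zσ/E)².
At 80% confidence, z = 1.282.
n = (1.282 × 144 / 28.4)² = 42.25
Round up: n = 43.

43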